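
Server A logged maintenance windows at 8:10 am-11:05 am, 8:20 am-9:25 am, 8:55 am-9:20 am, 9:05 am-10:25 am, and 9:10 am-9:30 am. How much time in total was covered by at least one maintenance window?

2 h 55 min

Merged: 8:10 am-11:05 am.
Length: 2 h 55 min.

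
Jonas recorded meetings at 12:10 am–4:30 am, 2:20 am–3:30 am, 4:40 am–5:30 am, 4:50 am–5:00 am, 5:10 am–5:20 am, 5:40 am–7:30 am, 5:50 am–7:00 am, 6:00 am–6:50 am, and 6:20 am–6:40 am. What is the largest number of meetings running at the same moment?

Sweep endpoints in order; track running count of active intervals.
Peak of 4 reached at 6:20 am.

4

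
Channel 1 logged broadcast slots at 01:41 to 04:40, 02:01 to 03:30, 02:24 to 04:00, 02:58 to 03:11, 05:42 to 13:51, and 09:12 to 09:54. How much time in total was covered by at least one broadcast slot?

Merged: 01:41-04:40, 05:42-13:51.
Lengths: 2 h 59 min + 8 h 9 min = 11 h 8 min.

11 h 8 min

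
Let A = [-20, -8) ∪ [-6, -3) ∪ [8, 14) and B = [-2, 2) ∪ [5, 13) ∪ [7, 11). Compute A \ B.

[-20, -8) ∪ [-6, -3) ∪ [13, 14)

Second set merges to [-2, 2), [5, 13).
[-20, -8): no B overlap → unchanged.
[-6, -3): no B overlap → unchanged.
[8, 14) minus B → [13, 14).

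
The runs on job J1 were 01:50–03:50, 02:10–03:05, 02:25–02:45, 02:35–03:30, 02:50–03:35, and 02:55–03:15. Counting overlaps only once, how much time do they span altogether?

2 h

Merged: 01:50–03:50.
Length: 2 h.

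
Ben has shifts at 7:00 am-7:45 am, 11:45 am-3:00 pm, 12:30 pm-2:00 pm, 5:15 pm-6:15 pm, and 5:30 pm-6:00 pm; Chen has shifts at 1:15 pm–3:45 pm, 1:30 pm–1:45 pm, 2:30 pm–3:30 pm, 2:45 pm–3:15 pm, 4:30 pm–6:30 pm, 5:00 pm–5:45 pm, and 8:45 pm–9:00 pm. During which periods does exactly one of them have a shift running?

7:00 am–7:45 am, 11:45 am–1:15 pm, 3:00 pm–3:45 pm, 4:30 pm–5:15 pm, 6:15 pm–6:30 pm, 8:45 pm–9:00 pm

A, merged: 7:00 am–7:45 am, 11:45 am–3:00 pm, 5:15 pm–6:15 pm.
B, merged: 1:15 pm–3:45 pm, 4:30 pm–6:30 pm, 8:45 pm–9:00 pm.
Only in the first: 7:00 am–7:45 am, 11:45 am–1:15 pm.
Only in the second: 3:00 pm–3:45 pm, 4:30 pm–5:15 pm, 6:15 pm–6:30 pm, 8:45 pm–9:00 pm.
Together these are the periods covered by exactly one.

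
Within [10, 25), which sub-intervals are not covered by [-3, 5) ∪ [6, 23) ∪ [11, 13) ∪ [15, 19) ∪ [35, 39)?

[23, 25)

Covered (merged): [-3, 5), [6, 23), [35, 39).
Complement within [10, 25): [23, 25).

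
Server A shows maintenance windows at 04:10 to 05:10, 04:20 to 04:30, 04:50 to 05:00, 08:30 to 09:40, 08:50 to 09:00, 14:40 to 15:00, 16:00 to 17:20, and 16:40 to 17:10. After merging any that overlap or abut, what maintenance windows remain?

04:10–05:10, 08:30–09:40, 14:40–15:00, 16:00–17:20

04:20–04:30 overlaps/touches 04:10–05:10 → extend to 04:10–05:10.
04:50–05:00 overlaps/touches 04:10–05:10 → extend to 04:10–05:10.
08:30–09:40 is disjoint → start new block.
08:50–09:00 overlaps/touches 08:30–09:40 → extend to 08:30–09:40.
14:40–15:00 is disjoint → start new block.
16:00–17:20 is disjoint → start new block.
16:40–17:10 overlaps/touches 16:00–17:20 → extend to 16:00–17:20.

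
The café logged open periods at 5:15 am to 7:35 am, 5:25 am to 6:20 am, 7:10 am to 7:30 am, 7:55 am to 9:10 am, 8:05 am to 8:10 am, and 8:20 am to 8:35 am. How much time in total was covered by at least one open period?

3 h 35 min

Merged: 5:15 am–7:35 am, 7:55 am–9:10 am.
Lengths: 2 h 20 min + 1 h 15 min = 3 h 35 min.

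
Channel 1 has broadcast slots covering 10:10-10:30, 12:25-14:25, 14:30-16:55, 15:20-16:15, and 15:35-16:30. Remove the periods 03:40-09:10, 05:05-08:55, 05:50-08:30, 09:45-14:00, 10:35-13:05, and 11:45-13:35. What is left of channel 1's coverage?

First set merges to 10:10–10:30, 12:25–14:25, 14:30–16:55.
Second set merges to 03:40–09:10, 09:45–14:00.
10:10–10:30: entirely removed.
12:25–14:25 \ B = 14:00–14:25.
14:30–16:55: nothing removed.

14:00–14:25, 14:30–16:55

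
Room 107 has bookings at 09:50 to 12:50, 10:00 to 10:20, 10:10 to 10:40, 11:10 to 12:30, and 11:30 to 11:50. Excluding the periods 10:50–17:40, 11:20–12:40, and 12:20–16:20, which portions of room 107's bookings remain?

First set merges to 09:50–12:50.
Second set merges to 10:50–17:40.
09:50–12:50 with B removed leaves 09:50–10:50.

09:50–10:50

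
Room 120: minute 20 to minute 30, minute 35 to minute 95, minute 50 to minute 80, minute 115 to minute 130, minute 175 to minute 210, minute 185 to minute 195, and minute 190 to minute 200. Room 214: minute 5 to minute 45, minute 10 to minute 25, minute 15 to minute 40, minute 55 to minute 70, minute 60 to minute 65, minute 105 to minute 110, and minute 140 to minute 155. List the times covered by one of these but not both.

minute 5 to minute 20, minute 30 to minute 35, minute 45 to minute 55, minute 70 to minute 95, minute 105 to minute 110, minute 115 to minute 130, minute 140 to minute 155, minute 175 to minute 210

First set merges to minute 20 to minute 30, minute 35 to minute 95, minute 115 to minute 130, minute 175 to minute 210.
Second set merges to minute 5 to minute 45, minute 55 to minute 70, minute 105 to minute 110, minute 140 to minute 155.
A but not B: minute 45 to minute 55, minute 70 to minute 95, minute 115 to minute 130, minute 175 to minute 210.
B but not A: minute 5 to minute 20, minute 30 to minute 35, minute 105 to minute 110, minute 140 to minute 155.
Combining gives A △ B.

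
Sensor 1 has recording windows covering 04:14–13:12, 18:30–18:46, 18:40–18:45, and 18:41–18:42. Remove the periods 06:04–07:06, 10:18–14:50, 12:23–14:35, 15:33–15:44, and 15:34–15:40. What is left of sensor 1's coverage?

A, merged: 04:14–13:12, 18:30–18:46.
B, merged: 06:04–07:06, 10:18–14:50, 15:33–15:44.
04:14–13:12 \ B = 04:14–06:04, 07:06–10:18.
18:30–18:46: nothing removed.

04:14–06:04, 07:06–10:18, 18:30–18:46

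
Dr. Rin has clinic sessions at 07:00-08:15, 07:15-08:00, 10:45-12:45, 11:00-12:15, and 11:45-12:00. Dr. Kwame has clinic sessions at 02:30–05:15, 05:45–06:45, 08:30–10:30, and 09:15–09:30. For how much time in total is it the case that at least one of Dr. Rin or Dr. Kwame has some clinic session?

9 h

Merge the first list: 07:00-08:15, 10:45-12:45.
Merge the second list: 02:30-05:15, 05:45-06:45, 08:30-10:30.
A ∪ B = 02:30-05:15, 05:45-06:45, 07:00-08:15, 08:30-10:30, 10:45-12:45.
Total: 2 h 45 min + 1 h + 1 h 15 min + 2 h + 2 h = 9 h.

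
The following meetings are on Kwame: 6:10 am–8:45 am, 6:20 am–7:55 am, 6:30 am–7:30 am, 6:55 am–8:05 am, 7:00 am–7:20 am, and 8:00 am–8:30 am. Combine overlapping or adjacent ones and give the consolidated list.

6:20 am–7:55 am overlaps/touches 6:10 am–8:45 am → extend to 6:10 am–8:45 am.
6:30 am–7:30 am overlaps/touches 6:10 am–8:45 am → extend to 6:10 am–8:45 am.
6:55 am–8:05 am overlaps/touches 6:10 am–8:45 am → extend to 6:10 am–8:45 am.
7:00 am–7:20 am overlaps/touches 6:10 am–8:45 am → extend to 6:10 am–8:45 am.
8:00 am–8:30 am overlaps/touches 6:10 am–8:45 am → extend to 6:10 am–8:45 am.

6:10 am–8:45 am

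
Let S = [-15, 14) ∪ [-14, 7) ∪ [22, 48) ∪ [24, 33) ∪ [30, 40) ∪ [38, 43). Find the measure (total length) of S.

55

Merged: [-15, 14), [22, 48).
Lengths: 29 + 26 = 55.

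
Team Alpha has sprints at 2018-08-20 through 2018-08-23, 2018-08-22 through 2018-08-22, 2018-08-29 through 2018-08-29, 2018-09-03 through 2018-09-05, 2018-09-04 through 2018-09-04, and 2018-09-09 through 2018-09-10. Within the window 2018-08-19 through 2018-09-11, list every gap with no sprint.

After merging, the occupied span is 2018-08-20 through 2018-08-23, 2018-08-29 through 2018-08-29, 2018-09-03 through 2018-09-05, 2018-09-09 through 2018-09-10.
Uncovered inside 2018-08-19 through 2018-09-11: 2018-08-19 through 2018-08-19, 2018-08-24 through 2018-08-28, 2018-08-30 through 2018-09-02, 2018-09-06 through 2018-09-08, 2018-09-11 through 2018-09-11.

2018-08-19 through 2018-08-19, 2018-08-24 through 2018-08-28, 2018-08-30 through 2018-09-02, 2018-09-06 through 2018-09-08, 2018-09-11 through 2018-09-11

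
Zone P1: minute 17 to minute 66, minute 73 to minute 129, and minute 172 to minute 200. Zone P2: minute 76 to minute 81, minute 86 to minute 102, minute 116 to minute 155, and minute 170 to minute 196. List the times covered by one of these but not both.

A \ B = minute 17 to minute 66, minute 73 to minute 76, minute 81 to minute 86, minute 102 to minute 116, minute 196 to minute 200.
B \ A = minute 129 to minute 155, minute 170 to minute 172.
Union of the two gives the symmetric difference.

minute 17 to minute 66, minute 73 to minute 76, minute 81 to minute 86, minute 102 to minute 116, minute 129 to minute 155, minute 170 to minute 172, minute 196 to minute 200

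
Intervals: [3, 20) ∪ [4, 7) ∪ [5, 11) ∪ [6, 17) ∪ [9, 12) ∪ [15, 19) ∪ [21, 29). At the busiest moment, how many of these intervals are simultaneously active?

At 6, 4 of the intervals are simultaneously active.
No point has more.

4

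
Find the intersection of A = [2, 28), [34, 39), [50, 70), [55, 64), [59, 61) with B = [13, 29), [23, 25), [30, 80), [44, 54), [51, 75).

[13, 28) ∪ [34, 39) ∪ [50, 70)

Merge the first list: [2, 28), [34, 39), [50, 70).
Merge the second list: [13, 29), [30, 80).
[2, 28) meets the second set on [13, 28).
[34, 39) meets the second set on [34, 39).
[50, 70) meets the second set on [50, 70).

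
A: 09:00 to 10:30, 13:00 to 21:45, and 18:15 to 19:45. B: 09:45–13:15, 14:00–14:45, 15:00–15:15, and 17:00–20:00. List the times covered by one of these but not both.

First set merges to 09:00–10:30, 13:00–21:45.
Only in the first: 09:00–09:45, 13:15–14:00, 14:45–15:00, 15:15–17:00, 20:00–21:45.
Only in the second: 10:30–13:00.
Together these are the periods covered by exactly one.

09:00–09:45, 10:30–13:00, 13:15–14:00, 14:45–15:00, 15:15–17:00, 20:00–21:45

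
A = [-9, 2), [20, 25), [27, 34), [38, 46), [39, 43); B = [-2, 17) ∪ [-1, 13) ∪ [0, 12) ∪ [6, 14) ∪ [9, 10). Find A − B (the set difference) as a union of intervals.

[-9, -2) ∪ [20, 25) ∪ [27, 34) ∪ [38, 46)

Merge the first list: [-9, 2), [20, 25), [27, 34), [38, 46).
Merge the second list: [-2, 17).
[-9, 2) minus B → [-9, -2).
[20, 25): no B overlap → unchanged.
[27, 34): no B overlap → unchanged.
[38, 46): no B overlap → unchanged.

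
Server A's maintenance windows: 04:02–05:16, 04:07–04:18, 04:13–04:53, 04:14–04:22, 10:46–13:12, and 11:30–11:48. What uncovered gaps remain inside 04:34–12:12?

05:16-10:46

Covered (merged): 04:02-05:16, 10:46-13:12.
Uncovered inside 04:34-12:12: 05:16-10:46.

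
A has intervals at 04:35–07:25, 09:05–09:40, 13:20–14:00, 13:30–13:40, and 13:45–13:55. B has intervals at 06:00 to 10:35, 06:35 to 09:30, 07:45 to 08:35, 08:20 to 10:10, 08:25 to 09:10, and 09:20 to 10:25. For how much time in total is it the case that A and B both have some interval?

2 h

First set merges to 04:35–07:25, 09:05–09:40, 13:20–14:00.
Second set merges to 06:00–10:35.
A ∩ B = 06:00–07:25, 09:05–09:40.
Total: 1 h 25 min + 35 min = 2 h.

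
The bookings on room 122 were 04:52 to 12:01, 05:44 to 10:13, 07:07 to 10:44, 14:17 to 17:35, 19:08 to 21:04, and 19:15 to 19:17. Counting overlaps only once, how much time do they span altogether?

12 h 23 min

Merged: 04:52-12:01, 14:17-17:35, 19:08-21:04.
Lengths: 7 h 9 min + 3 h 18 min + 1 h 56 min = 12 h 23 min.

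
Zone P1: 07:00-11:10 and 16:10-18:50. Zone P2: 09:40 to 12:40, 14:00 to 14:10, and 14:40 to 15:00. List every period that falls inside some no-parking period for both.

07:00–11:10 meets the second set on 09:40–11:10.
16:10–18:50: no overlap with the second set.

09:40–11:10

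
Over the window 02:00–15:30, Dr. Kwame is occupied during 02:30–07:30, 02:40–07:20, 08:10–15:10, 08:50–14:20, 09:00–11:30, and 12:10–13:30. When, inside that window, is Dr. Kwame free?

Covered (merged): 02:30–07:30, 08:10–15:10.
Complement within 02:00–15:30: 02:00–02:30, 07:30–08:10, 15:10–15:30.

02:00–02:30, 07:30–08:10, 15:10–15:30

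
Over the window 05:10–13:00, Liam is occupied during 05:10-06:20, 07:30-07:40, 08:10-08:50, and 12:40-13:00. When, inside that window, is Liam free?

The merged coverage is 05:10–06:20, 07:30–07:40, 08:10–08:50, 12:40–13:00.
Uncovered inside 05:10–13:00: 06:20–07:30, 07:40–08:10, 08:50–12:40.

06:20–07:30, 07:40–08:10, 08:50–12:40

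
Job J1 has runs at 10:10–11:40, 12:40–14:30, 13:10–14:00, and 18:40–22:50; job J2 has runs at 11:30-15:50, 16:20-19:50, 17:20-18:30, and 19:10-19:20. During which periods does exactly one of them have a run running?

Merge the first list: 10:10–11:40, 12:40–14:30, 18:40–22:50.
Merge the second list: 11:30–15:50, 16:20–19:50.
A but not B: 10:10–11:30, 19:50–22:50.
B but not A: 11:40–12:40, 14:30–15:50, 16:20–18:40.
Combining gives A △ B.

10:10–11:30, 11:40–12:40, 14:30–15:50, 16:20–18:40, 19:50–22:50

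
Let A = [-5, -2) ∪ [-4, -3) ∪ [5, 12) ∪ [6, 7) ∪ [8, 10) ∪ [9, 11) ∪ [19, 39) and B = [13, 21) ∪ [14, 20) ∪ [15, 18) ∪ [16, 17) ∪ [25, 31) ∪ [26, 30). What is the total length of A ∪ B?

36

Merge the first list: [-5, -2), [5, 12), [19, 39).
Merge the second list: [13, 21), [25, 31).
A ∪ B = [-5, -2), [5, 12), [13, 39).
Total: 3 + 7 + 26 = 36.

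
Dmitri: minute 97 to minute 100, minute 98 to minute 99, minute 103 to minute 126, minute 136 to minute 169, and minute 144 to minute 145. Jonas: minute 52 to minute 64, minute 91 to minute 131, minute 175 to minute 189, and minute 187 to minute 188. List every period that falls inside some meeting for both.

minute 97 to minute 100, minute 103 to minute 126

A, merged: minute 97 to minute 100, minute 103 to minute 126, minute 136 to minute 169.
B, merged: minute 52 to minute 64, minute 91 to minute 131, minute 175 to minute 189.
minute 97 to minute 100 meets the second set on minute 97 to minute 100.
minute 103 to minute 126 meets the second set on minute 103 to minute 126.
minute 136 to minute 169: no overlap with the second set.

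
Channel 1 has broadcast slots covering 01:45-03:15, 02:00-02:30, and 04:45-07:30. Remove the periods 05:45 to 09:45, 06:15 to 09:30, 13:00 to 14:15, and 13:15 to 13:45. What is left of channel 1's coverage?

01:45-03:15, 04:45-05:45

Merge the first list: 01:45-03:15, 04:45-07:30.
Merge the second list: 05:45-09:45, 13:00-14:15.
01:45-03:15: nothing removed.
04:45-07:30 \ B = 04:45-05:45.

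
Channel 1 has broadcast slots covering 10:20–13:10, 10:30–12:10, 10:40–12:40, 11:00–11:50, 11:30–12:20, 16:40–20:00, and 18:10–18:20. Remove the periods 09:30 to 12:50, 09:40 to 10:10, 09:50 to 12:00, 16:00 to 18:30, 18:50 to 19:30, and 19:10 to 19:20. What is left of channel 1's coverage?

First set merges to 10:20–13:10, 16:40–20:00.
Second set merges to 09:30–12:50, 16:00–18:30, 18:50–19:30.
10:20–13:10 minus B → 12:50–13:10.
16:40–20:00 minus B → 18:30–18:50, 19:30–20:00.

12:50–13:10, 18:30–18:50, 19:30–20:00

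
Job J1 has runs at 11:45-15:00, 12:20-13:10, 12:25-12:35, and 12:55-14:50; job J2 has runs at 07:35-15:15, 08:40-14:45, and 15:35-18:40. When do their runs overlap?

Merge the first list: 11:45–15:00.
Merge the second list: 07:35–15:15, 15:35–18:40.
11:45–15:00 ∩ B → 11:45–15:00.

11:45–15:00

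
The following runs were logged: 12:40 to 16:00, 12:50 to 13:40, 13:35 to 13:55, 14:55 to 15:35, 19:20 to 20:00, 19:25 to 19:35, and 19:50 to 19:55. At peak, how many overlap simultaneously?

3

Sweep endpoints in order; track running count of active intervals.
Peak of 3 reached at 13:35.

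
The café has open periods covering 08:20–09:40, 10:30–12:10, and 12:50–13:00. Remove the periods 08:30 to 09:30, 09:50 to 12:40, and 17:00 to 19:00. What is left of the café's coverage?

08:20–09:40 minus B → 08:20–08:30, 09:30–09:40.
10:30–12:10: fully covered by B → removed.
12:50–13:00: no B overlap → unchanged.

08:20–08:30, 09:30–09:40, 12:50–13:00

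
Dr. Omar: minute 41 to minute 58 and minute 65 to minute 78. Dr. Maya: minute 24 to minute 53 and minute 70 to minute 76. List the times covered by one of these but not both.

Only in the first: minute 53 to minute 58, minute 65 to minute 70, minute 76 to minute 78.
Only in the second: minute 24 to minute 41.
Together these are the periods covered by exactly one.

minute 24 to minute 41, minute 53 to minute 58, minute 65 to minute 70, minute 76 to minute 78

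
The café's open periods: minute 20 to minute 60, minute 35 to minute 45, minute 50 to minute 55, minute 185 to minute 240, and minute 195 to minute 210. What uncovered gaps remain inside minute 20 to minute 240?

After merging, the occupied span is minute 20 to minute 60, minute 185 to minute 240.
Complement within minute 20 to minute 240: minute 60 to minute 185.

minute 60 to minute 185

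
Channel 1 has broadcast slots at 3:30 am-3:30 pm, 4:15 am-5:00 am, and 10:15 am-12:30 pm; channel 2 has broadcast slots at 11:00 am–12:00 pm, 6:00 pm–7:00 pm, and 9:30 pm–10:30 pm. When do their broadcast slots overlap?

Merge the first list: 3:30 am–3:30 pm.
3:30 am–3:30 pm ∩ B → 11:00 am–12:00 pm.

11:00 am–12:00 pm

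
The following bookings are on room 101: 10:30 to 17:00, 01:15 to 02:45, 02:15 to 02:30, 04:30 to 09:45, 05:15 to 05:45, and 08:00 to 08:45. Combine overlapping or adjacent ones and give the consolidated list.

Sort by start: 01:15-02:45, 02:15-02:30, 04:30-09:45, 05:15-05:45, 08:00-08:45, 10:30-17:00.
02:15-02:30 overlaps/touches 01:15-02:45 → extend to 01:15-02:45.
04:30-09:45 is disjoint → start new block.
05:15-05:45 overlaps/touches 04:30-09:45 → extend to 04:30-09:45.
08:00-08:45 overlaps/touches 04:30-09:45 → extend to 04:30-09:45.
10:30-17:00 is disjoint → start new block.

01:15-02:45, 04:30-09:45, 10:30-17:00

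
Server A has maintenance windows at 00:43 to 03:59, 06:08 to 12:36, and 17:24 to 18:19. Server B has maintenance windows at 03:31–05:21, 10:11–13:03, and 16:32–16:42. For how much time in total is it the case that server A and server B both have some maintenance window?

2 h 53 min

A ∩ B = 03:31-03:59, 10:11-12:36.
Total: 28 min + 2 h 25 min = 2 h 53 min.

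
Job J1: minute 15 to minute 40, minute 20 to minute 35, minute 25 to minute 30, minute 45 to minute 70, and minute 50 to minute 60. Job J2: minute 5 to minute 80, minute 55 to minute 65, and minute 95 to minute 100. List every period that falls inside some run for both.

minute 15 to minute 40, minute 45 to minute 70

A, merged: minute 15 to minute 40, minute 45 to minute 70.
B, merged: minute 5 to minute 80, minute 95 to minute 100.
minute 15 to minute 40 ∩ B → minute 15 to minute 40.
minute 45 to minute 70 ∩ B → minute 45 to minute 70.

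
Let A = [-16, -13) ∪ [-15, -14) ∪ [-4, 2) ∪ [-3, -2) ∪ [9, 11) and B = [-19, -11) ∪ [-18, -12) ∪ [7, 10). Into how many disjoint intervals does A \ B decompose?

Merge the first list: [-16, -13), [-4, 2), [9, 11).
Merge the second list: [-19, -11), [7, 10).
A \ B = [-4, 2), [10, 11).
That is 2 disjoint pieces.

2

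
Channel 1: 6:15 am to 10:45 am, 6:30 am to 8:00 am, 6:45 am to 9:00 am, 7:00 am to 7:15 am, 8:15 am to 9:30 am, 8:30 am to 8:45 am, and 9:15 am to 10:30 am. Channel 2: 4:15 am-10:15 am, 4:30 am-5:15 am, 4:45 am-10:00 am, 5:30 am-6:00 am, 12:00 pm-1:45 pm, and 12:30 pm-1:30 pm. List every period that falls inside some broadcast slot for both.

6:15 am–10:15 am

A, merged: 6:15 am–10:45 am.
B, merged: 4:15 am–10:15 am, 12:00 pm–1:45 pm.
6:15 am–10:45 am ∩ B → 6:15 am–10:15 am.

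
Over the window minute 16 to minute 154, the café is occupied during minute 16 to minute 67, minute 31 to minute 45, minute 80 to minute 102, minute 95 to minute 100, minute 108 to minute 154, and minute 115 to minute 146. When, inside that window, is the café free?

After merging, the occupied span is minute 16 to minute 67, minute 80 to minute 102, minute 108 to minute 154.
Uncovered inside minute 16 to minute 154: minute 67 to minute 80, minute 102 to minute 108.

minute 67 to minute 80, minute 102 to minute 108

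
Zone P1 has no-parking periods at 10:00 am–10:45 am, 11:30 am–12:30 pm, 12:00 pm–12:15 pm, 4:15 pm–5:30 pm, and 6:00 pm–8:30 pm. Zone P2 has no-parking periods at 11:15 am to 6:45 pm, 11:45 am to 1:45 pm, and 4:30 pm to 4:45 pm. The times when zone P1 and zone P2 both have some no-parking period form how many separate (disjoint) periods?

3

A, merged: 10:00 am–10:45 am, 11:30 am–12:30 pm, 4:15 pm–5:30 pm, 6:00 pm–8:30 pm.
B, merged: 11:15 am–6:45 pm.
A ∩ B = 11:30 am–12:30 pm, 4:15 pm–5:30 pm, 6:00 pm–6:45 pm.
That is 3 disjoint pieces.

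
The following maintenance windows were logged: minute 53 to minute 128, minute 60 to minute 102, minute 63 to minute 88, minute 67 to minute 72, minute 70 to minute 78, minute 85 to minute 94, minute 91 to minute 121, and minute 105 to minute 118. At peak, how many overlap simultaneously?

5

Sweep endpoints in order; track running count of active intervals.
Peak of 5 reached at minute 70.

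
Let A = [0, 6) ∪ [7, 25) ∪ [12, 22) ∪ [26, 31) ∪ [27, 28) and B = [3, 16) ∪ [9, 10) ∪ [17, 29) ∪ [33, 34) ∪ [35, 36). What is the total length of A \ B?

Merge the first list: [0, 6), [7, 25), [26, 31).
Merge the second list: [3, 16), [17, 29), [33, 34), [35, 36).
A \ B = [0, 3), [16, 17), [29, 31).
Total: 3 + 1 + 2 = 6.

6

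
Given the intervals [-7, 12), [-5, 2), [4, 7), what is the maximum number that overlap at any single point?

Sweep endpoints in order; track running count of active intervals.
Peak of 2 reached at -5.

2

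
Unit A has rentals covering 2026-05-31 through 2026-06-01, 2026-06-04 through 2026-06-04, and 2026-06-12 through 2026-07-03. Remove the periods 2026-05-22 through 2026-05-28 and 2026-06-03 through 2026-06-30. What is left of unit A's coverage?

2026-05-31 through 2026-06-01, 2026-07-01 through 2026-07-03

2026-05-31 through 2026-06-01 is untouched.
2026-06-04 through 2026-06-04 lies entirely inside B → drops out.
2026-06-12 through 2026-07-03 with B removed leaves 2026-07-01 through 2026-07-03.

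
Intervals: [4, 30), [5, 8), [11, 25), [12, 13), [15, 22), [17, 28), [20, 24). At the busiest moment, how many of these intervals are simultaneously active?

5

Walk the sorted start/end points keeping a running depth.
The depth first hits 5 at 20.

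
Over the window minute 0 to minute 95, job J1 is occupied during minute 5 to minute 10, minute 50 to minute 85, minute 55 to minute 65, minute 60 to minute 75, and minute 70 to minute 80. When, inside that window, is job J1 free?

minute 0 to minute 5, minute 10 to minute 50, minute 85 to minute 95

After merging, the occupied span is minute 5 to minute 10, minute 50 to minute 85.
Gaps within minute 0 to minute 95: minute 0 to minute 5, minute 10 to minute 50, minute 85 to minute 95.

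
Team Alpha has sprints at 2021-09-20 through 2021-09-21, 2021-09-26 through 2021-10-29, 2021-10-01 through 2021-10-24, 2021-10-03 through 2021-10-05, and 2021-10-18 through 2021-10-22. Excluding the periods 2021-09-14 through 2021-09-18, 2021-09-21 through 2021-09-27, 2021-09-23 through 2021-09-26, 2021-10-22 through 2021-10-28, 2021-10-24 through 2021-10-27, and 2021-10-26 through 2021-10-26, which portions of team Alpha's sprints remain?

2021-09-20 through 2021-09-20, 2021-09-28 through 2021-10-21, 2021-10-29 through 2021-10-29

A, merged: 2021-09-20 through 2021-09-21, 2021-09-26 through 2021-10-29.
B, merged: 2021-09-14 through 2021-09-18, 2021-09-21 through 2021-09-27, 2021-10-22 through 2021-10-28.
2021-09-20 through 2021-09-21 with B removed leaves 2021-09-20 through 2021-09-20.
2021-09-26 through 2021-10-29 with B removed leaves 2021-09-28 through 2021-10-21, 2021-10-29 through 2021-10-29.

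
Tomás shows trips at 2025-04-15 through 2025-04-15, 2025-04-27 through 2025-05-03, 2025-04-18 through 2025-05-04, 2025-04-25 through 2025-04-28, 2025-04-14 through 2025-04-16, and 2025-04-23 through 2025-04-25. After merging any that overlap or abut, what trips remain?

2025-04-14 through 2025-04-16, 2025-04-18 through 2025-05-04

Sort by start: 2025-04-14 through 2025-04-16, 2025-04-15 through 2025-04-15, 2025-04-18 through 2025-05-04, 2025-04-23 through 2025-04-25, 2025-04-25 through 2025-04-28, 2025-04-27 through 2025-05-03.
2025-04-15 through 2025-04-15 overlaps/touches 2025-04-14 through 2025-04-16 → extend to 2025-04-14 through 2025-04-16.
2025-04-18 through 2025-05-04 is disjoint → start new block.
2025-04-23 through 2025-04-25 overlaps/touches 2025-04-18 through 2025-05-04 → extend to 2025-04-18 through 2025-05-04.
2025-04-25 through 2025-04-28 overlaps/touches 2025-04-18 through 2025-05-04 → extend to 2025-04-18 through 2025-05-04.
2025-04-27 through 2025-05-03 overlaps/touches 2025-04-18 through 2025-05-04 → extend to 2025-04-18 through 2025-05-04.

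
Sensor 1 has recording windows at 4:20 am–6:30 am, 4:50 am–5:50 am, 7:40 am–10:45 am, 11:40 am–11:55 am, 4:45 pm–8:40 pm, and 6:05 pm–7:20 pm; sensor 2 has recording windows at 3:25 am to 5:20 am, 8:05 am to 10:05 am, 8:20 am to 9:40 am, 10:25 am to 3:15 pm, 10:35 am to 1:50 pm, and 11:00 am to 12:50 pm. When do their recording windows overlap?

4:20 am-5:20 am, 8:05 am-10:05 am, 10:25 am-10:45 am, 11:40 am-11:55 am

Merge the first list: 4:20 am-6:30 am, 7:40 am-10:45 am, 11:40 am-11:55 am, 4:45 pm-8:40 pm.
Merge the second list: 3:25 am-5:20 am, 8:05 am-10:05 am, 10:25 am-3:15 pm.
4:20 am-6:30 am overlaps B on 4:20 am-5:20 am.
7:40 am-10:45 am overlaps B on 8:05 am-10:05 am, 10:25 am-10:45 am.
11:40 am-11:55 am overlaps B on 11:40 am-11:55 am.
4:45 pm-8:40 pm falls entirely outside B.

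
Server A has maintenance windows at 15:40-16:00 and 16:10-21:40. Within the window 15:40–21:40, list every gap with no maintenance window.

16:00-16:10

The merged coverage is 15:40-16:00, 16:10-21:40.
Gaps within 15:40-21:40: 16:00-16:10.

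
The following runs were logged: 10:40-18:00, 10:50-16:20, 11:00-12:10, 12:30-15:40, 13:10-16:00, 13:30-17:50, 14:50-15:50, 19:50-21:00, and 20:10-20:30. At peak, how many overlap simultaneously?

6

Sweep endpoints in order; track running count of active intervals.
Peak of 6 reached at 14:50.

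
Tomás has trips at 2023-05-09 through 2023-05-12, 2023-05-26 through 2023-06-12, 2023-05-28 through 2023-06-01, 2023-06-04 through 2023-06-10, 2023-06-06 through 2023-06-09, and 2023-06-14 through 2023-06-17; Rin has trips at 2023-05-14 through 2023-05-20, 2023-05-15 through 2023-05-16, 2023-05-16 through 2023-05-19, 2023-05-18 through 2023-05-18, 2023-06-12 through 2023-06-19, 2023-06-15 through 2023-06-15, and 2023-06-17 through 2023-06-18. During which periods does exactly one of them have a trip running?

2023-05-09 through 2023-05-12, 2023-05-14 through 2023-05-20, 2023-05-26 through 2023-06-11, 2023-06-13 through 2023-06-13, 2023-06-18 through 2023-06-19

A, merged: 2023-05-09 through 2023-05-12, 2023-05-26 through 2023-06-12, 2023-06-14 through 2023-06-17.
B, merged: 2023-05-14 through 2023-05-20, 2023-06-12 through 2023-06-19.
A \ B = 2023-05-09 through 2023-05-12, 2023-05-26 through 2023-06-11.
B \ A = 2023-05-14 through 2023-05-20, 2023-06-13 through 2023-06-13, 2023-06-18 through 2023-06-19.
Union of the two gives the symmetric difference.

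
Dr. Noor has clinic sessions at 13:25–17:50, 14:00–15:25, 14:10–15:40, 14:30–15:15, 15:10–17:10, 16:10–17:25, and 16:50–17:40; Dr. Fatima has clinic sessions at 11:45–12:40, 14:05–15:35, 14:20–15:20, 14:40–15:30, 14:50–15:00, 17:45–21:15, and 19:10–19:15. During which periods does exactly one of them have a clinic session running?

A, merged: 13:25–17:50.
B, merged: 11:45–12:40, 14:05–15:35, 17:45–21:15.
Only in the first: 13:25–14:05, 15:35–17:45.
Only in the second: 11:45–12:40, 17:50–21:15.
Together these are the periods covered by exactly one.

11:45–12:40, 13:25–14:05, 15:35–17:45, 17:50–21:15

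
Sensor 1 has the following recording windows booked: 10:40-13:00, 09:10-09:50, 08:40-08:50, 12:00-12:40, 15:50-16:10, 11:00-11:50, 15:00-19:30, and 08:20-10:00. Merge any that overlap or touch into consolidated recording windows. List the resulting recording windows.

08:20-10:00, 10:40-13:00, 15:00-19:30

Sort by start: 08:20-10:00, 08:40-08:50, 09:10-09:50, 10:40-13:00, 11:00-11:50, 12:00-12:40, 15:00-19:30, 15:50-16:10.
08:40-08:50 overlaps/touches 08:20-10:00 → extend to 08:20-10:00.
09:10-09:50 overlaps/touches 08:20-10:00 → extend to 08:20-10:00.
10:40-13:00 is disjoint → start new block.
11:00-11:50 overlaps/touches 10:40-13:00 → extend to 10:40-13:00.
12:00-12:40 overlaps/touches 10:40-13:00 → extend to 10:40-13:00.
15:00-19:30 is disjoint → start new block.
15:50-16:10 overlaps/touches 15:00-19:30 → extend to 15:00-19:30.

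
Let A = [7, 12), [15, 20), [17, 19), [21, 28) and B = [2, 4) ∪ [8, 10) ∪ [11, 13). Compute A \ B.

Merge the first list: [7, 12), [15, 20), [21, 28).
[7, 12) \ B = [7, 8), [10, 11).
[15, 20): nothing removed.
[21, 28): nothing removed.

[7, 8) ∪ [10, 11) ∪ [15, 20) ∪ [21, 28)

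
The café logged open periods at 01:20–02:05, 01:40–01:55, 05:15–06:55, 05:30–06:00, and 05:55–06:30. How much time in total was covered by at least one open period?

2 h 25 min

Merged: 01:20–02:05, 05:15–06:55.
Lengths: 45 min + 1 h 40 min = 2 h 25 min.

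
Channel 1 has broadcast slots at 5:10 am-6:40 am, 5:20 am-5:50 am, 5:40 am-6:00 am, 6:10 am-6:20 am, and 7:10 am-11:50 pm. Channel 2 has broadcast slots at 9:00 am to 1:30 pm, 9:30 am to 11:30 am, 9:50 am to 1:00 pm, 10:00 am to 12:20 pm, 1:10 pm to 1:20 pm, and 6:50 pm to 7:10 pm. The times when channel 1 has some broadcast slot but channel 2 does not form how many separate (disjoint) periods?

4

First set merges to 5:10 am-6:40 am, 7:10 am-11:50 pm.
Second set merges to 9:00 am-1:30 pm, 6:50 pm-7:10 pm.
A \ B = 5:10 am-6:40 am, 7:10 am-9:00 am, 1:30 pm-6:50 pm, 7:10 pm-11:50 pm.
That is 4 disjoint pieces.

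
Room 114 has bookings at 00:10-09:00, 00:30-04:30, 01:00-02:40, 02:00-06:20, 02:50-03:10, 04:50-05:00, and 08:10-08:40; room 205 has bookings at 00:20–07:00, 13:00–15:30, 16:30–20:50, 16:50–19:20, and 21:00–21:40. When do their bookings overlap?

First set merges to 00:10–09:00.
Second set merges to 00:20–07:00, 13:00–15:30, 16:30–20:50, 21:00–21:40.
00:10–09:00 overlaps B on 00:20–07:00.

00:20–07:00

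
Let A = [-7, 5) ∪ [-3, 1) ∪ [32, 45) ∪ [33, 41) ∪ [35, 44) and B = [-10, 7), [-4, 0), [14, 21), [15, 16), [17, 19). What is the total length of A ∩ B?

12

A, merged: [-7, 5), [32, 45).
B, merged: [-10, 7), [14, 21).
A ∩ B = [-7, 5).
Total: 12.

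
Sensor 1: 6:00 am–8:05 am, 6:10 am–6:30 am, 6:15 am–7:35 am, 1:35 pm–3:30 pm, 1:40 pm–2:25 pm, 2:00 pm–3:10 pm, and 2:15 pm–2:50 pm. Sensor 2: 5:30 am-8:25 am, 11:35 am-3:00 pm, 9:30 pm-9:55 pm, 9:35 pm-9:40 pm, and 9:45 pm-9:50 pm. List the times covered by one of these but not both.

A, merged: 6:00 am-8:05 am, 1:35 pm-3:30 pm.
B, merged: 5:30 am-8:25 am, 11:35 am-3:00 pm, 9:30 pm-9:55 pm.
A \ B = 3:00 pm-3:30 pm.
B \ A = 5:30 am-6:00 am, 8:05 am-8:25 am, 11:35 am-1:35 pm, 9:30 pm-9:55 pm.
Union of the two gives the symmetric difference.

5:30 am-6:00 am, 8:05 am-8:25 am, 11:35 am-1:35 pm, 3:00 pm-3:30 pm, 9:30 pm-9:55 pm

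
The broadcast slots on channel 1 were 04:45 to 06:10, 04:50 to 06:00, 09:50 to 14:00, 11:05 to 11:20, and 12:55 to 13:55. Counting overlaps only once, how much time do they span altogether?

5 h 35 min

Merged: 04:45–06:10, 09:50–14:00.
Lengths: 1 h 25 min + 4 h 10 min = 5 h 35 min.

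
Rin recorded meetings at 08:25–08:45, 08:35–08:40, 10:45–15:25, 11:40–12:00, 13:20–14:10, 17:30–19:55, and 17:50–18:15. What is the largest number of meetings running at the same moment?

2

At 08:35, 2 of the intervals are simultaneously active.
No point has more.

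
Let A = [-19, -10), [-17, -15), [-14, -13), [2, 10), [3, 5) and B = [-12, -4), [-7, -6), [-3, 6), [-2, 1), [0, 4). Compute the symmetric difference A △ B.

First set merges to [-19, -10), [2, 10).
Second set merges to [-12, -4), [-3, 6).
A but not B: [-19, -12), [6, 10).
B but not A: [-10, -4), [-3, 2).
Combining gives A △ B.

[-19, -12) ∪ [-10, -4) ∪ [-3, 2) ∪ [6, 10)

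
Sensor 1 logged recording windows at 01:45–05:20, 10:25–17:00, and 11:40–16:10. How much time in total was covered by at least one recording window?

Merged: 01:45–05:20, 10:25–17:00.
Lengths: 3 h 35 min + 6 h 35 min = 10 h 10 min.

10 h 10 min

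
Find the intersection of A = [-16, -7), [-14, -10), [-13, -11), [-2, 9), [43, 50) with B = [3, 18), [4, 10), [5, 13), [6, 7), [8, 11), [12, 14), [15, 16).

[3, 9)

A, merged: [-16, -7), [-2, 9), [43, 50).
B, merged: [3, 18).
[-16, -7): no overlap with the second set.
[-2, 9) meets the second set on [3, 9).
[43, 50): no overlap with the second set.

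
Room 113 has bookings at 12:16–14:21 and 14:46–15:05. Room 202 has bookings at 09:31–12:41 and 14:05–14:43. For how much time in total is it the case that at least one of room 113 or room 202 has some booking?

5 h 31 min

A ∪ B = 09:31–14:43, 14:46–15:05.
Total: 5 h 12 min + 19 min = 5 h 31 min.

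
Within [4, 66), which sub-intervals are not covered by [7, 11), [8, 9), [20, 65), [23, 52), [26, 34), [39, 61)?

The merged coverage is [7, 11), [20, 65).
Uncovered inside [4, 66): [4, 7), [11, 20), [65, 66).

[4, 7) ∪ [11, 20) ∪ [65, 66)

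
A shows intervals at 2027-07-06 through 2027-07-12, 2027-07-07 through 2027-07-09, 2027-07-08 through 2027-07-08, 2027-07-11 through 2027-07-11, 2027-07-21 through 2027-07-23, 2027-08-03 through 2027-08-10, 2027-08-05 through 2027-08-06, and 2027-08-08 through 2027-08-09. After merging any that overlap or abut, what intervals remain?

2027-07-06 through 2027-07-12, 2027-07-21 through 2027-07-23, 2027-08-03 through 2027-08-10

2027-07-07 through 2027-07-09 overlaps/touches 2027-07-06 through 2027-07-12 → extend to 2027-07-06 through 2027-07-12.
2027-07-08 through 2027-07-08 overlaps/touches 2027-07-06 through 2027-07-12 → extend to 2027-07-06 through 2027-07-12.
2027-07-11 through 2027-07-11 overlaps/touches 2027-07-06 through 2027-07-12 → extend to 2027-07-06 through 2027-07-12.
2027-07-21 through 2027-07-23 is disjoint → start new block.
2027-08-03 through 2027-08-10 is disjoint → start new block.
2027-08-05 through 2027-08-06 overlaps/touches 2027-08-03 through 2027-08-10 → extend to 2027-08-03 through 2027-08-10.
2027-08-08 through 2027-08-09 overlaps/touches 2027-08-03 through 2027-08-10 → extend to 2027-08-03 through 2027-08-10.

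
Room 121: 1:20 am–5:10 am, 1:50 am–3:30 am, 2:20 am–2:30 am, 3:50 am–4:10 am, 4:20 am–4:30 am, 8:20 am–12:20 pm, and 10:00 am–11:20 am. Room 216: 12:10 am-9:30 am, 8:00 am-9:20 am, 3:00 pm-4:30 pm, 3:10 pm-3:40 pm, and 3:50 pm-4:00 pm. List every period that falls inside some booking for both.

1:20 am–5:10 am, 8:20 am–9:30 am

Merge the first list: 1:20 am–5:10 am, 8:20 am–12:20 pm.
Merge the second list: 12:10 am–9:30 am, 3:00 pm–4:30 pm.
1:20 am–5:10 am meets the second set on 1:20 am–5:10 am.
8:20 am–12:20 pm meets the second set on 8:20 am–9:30 am.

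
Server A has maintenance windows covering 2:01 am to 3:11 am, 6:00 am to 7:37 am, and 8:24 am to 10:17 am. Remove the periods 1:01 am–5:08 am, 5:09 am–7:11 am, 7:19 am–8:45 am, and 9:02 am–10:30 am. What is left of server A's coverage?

2:01 am–3:11 am: fully covered by B → removed.
6:00 am–7:37 am minus B → 7:11 am–7:19 am.
8:24 am–10:17 am minus B → 8:45 am–9:02 am.

7:11 am–7:19 am, 8:45 am–9:02 am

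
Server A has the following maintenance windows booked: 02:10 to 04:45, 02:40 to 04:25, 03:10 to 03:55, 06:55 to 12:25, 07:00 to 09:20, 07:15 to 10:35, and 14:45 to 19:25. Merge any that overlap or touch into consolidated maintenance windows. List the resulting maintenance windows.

02:10–04:45, 06:55–12:25, 14:45–19:25

02:40–04:25 overlaps/touches 02:10–04:45 → extend to 02:10–04:45.
03:10–03:55 overlaps/touches 02:10–04:45 → extend to 02:10–04:45.
06:55–12:25 is disjoint → start new block.
07:00–09:20 overlaps/touches 06:55–12:25 → extend to 06:55–12:25.
07:15–10:35 overlaps/touches 06:55–12:25 → extend to 06:55–12:25.
14:45–19:25 is disjoint → start new block.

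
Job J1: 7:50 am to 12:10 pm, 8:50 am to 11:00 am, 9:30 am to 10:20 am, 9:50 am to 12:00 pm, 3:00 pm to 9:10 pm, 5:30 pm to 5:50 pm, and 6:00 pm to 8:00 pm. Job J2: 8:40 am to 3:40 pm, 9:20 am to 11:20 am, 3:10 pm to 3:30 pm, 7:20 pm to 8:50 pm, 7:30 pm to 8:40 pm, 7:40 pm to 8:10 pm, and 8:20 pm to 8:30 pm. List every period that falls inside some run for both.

8:40 am–12:10 pm, 3:00 pm–3:40 pm, 7:20 pm–8:50 pm

Merge the first list: 7:50 am–12:10 pm, 3:00 pm–9:10 pm.
Merge the second list: 8:40 am–3:40 pm, 7:20 pm–8:50 pm.
7:50 am–12:10 pm ∩ B → 8:40 am–12:10 pm.
3:00 pm–9:10 pm ∩ B → 3:00 pm–3:40 pm, 7:20 pm–8:50 pm.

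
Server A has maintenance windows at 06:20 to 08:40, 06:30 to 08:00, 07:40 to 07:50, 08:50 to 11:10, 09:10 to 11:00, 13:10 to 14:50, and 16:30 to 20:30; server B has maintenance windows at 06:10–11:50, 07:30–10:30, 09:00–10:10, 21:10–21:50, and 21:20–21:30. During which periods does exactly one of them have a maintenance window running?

06:10–06:20, 08:40–08:50, 11:10–11:50, 13:10–14:50, 16:30–20:30, 21:10–21:50

A, merged: 06:20–08:40, 08:50–11:10, 13:10–14:50, 16:30–20:30.
B, merged: 06:10–11:50, 21:10–21:50.
Only in the first: 13:10–14:50, 16:30–20:30.
Only in the second: 06:10–06:20, 08:40–08:50, 11:10–11:50, 21:10–21:50.
Together these are the periods covered by exactly one.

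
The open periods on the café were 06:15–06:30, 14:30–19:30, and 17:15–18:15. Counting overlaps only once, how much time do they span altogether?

Merged: 06:15–06:30, 14:30–19:30.
Lengths: 15 min + 5 h = 5 h 15 min.

5 h 15 min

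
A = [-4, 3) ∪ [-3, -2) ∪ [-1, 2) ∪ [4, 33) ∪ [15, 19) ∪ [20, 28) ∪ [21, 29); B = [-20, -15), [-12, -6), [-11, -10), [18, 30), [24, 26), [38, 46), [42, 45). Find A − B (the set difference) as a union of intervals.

[-4, 3) ∪ [4, 18) ∪ [30, 33)

First set merges to [-4, 3), [4, 33).
Second set merges to [-20, -15), [-12, -6), [18, 30), [38, 46).
[-4, 3) is untouched.
[4, 33) with B removed leaves [4, 18), [30, 33).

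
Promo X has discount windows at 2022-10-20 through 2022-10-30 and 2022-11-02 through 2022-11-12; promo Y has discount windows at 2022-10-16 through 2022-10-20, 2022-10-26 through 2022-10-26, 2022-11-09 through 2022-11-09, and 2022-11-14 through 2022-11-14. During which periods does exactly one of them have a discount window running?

2022-10-16 through 2022-10-19, 2022-10-21 through 2022-10-25, 2022-10-27 through 2022-10-30, 2022-11-02 through 2022-11-08, 2022-11-10 through 2022-11-12, 2022-11-14 through 2022-11-14

Only in the first: 2022-10-21 through 2022-10-25, 2022-10-27 through 2022-10-30, 2022-11-02 through 2022-11-08, 2022-11-10 through 2022-11-12.
Only in the second: 2022-10-16 through 2022-10-19, 2022-11-14 through 2022-11-14.
Together these are the periods covered by exactly one.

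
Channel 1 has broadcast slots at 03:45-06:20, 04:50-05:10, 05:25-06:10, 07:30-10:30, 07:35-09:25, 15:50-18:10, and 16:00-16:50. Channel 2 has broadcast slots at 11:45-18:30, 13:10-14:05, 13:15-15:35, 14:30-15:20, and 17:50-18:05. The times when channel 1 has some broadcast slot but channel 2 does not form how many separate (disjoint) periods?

2

First set merges to 03:45–06:20, 07:30–10:30, 15:50–18:10.
Second set merges to 11:45–18:30.
A \ B = 03:45–06:20, 07:30–10:30.
That is 2 disjoint pieces.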